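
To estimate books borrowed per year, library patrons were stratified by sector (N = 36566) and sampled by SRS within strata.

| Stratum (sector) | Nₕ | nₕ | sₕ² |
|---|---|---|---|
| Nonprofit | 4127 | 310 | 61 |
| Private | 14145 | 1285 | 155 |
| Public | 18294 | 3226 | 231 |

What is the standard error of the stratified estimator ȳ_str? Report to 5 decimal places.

Var(ȳ_str) = Σₕ Wₕ²(1 − fₕ)sₕ²/nₕ with Wₕ = Nₕ/N, N = 36566.
Nonprofit: Wₕ = 0.11286441; term = 0.11286441²·(1 − 0.07511510)·61/310 = 0.0023183012.
Private: Wₕ = 0.38683476; term = 0.38683476²·(1 − 0.09084482)·155/1285 = 0.01641034.
Public: Wₕ = 0.50030083; term = 0.50030083²·(1 − 0.17634197)·231/3226 = 0.014762401.
Sum = 0.033491042.
SE = √(0.033491042) = 0.18301.

0.18301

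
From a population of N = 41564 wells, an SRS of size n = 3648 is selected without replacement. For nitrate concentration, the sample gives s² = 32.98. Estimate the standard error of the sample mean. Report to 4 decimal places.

0.0908

Under SRS without replacement, Var(ȳ) = (1 − f)·s²/n with f = n/N = 3648/41564 = 0.08776826.
Var(ȳ) = (1 − 0.08776826)·32.98/3648 = 0.91223174·0.0090405702 = 0.0082470951.
SE(ȳ) = √(0.0082470951) = 0.0908.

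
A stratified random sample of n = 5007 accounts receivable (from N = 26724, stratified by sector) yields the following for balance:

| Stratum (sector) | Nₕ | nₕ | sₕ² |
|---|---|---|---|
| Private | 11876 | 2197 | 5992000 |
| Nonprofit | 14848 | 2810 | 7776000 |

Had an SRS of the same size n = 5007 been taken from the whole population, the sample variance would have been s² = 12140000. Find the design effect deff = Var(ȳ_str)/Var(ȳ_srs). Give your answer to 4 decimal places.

0.5743

Var(ȳ_str) = Σ Wₕ²(1−fₕ)sₕ²/nₕ with Wₕ = Nₕ/26724:
  Private: (11876/26724)²·(1−2197/11876)·5992000/2197 = 438.97471
  Nonprofit: (14848/26724)²·(1−2810/14848)·7776000/2810 = 692.57898
  → Var(ȳ_str) = 1131.5537.
Var(ȳ_srs) = (1 − 5007/26724)·12140000/5007 = 1970.3322.
deff = 1131.5537 / 1970.3322 = 0.5743.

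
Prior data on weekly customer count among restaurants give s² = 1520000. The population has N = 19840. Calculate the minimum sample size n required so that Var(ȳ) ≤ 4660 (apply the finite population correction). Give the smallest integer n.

321

Without fpc, n₀ = s²/D = 1520000/4660 = 326.1803.
With fpc, (1 − n/N)·s²/n ≤ D requires n ≥ n₀/(1 + n₀/N) = 326.1803/(1 + 326.1803/19840) = 320.9045.
Rounding up, n = 321.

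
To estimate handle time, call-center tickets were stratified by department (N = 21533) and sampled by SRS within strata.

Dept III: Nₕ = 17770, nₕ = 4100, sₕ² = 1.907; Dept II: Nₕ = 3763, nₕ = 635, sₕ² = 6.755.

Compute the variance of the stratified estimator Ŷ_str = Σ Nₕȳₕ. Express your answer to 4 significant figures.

Var(Ŷ_str) = Σₕ Nₕ²(1 − fₕ)sₕ²/nₕ.
Dept III: 17770²·(1 − 4100/17770)·1.907/4100 = 112985.52.
Dept II: 3763²·(1 − 635/3763)·6.755/635 = 125213.91.
Sum = 238199.43.

238200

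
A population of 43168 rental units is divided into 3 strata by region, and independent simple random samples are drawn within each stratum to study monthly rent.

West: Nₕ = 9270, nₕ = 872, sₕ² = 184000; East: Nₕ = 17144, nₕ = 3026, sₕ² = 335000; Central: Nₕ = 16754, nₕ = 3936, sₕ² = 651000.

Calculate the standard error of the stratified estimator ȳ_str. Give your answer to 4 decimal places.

6.5004

Var(ȳ_str) = Σₕ Wₕ²(1 − fₕ)sₕ²/nₕ with Wₕ = Nₕ/N, N = 43168.
West: Wₕ = 0.21474240; term = 0.21474240²·(1 − 0.09406688)·184000/872 = 8.8152186.
East: Wₕ = 0.39714603; term = 0.39714603²·(1 − 0.17650490)·335000/3026 = 14.379287.
Central: Wₕ = 0.38811156; term = 0.38811156²·(1 − 0.23492897)·651000/3936 = 19.060787.
Sum = 42.255293.
SE = √(42.255293) = 6.5004.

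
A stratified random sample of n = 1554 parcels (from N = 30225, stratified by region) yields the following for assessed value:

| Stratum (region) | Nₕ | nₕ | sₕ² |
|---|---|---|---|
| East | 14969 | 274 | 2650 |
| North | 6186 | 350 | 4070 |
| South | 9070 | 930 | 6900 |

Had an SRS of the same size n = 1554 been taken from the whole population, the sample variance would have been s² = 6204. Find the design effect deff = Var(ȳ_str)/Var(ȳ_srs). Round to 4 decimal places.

0.8946

Var(ȳ_str) = Σ Wₕ²(1−fₕ)sₕ²/nₕ with Wₕ = Nₕ/30225:
  East: (14969/30225)²·(1−274/14969)·2650/274 = 2.3287618
  North: (6186/30225)²·(1−350/6186)·4070/350 = 0.45953537
  South: (9070/30225)²·(1−930/9070)·6900/930 = 0.59960496
  → Var(ȳ_str) = 3.3879021.
Var(ȳ_srs) = (1 − 1554/30225)·6204/1554 = 3.7870174.
deff = 3.3879021 / 3.7870174 = 0.8946.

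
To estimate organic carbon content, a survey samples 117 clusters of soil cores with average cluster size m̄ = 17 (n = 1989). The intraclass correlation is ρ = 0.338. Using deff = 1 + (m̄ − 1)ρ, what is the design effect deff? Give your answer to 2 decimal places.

6.41

deff = 1 + (17 − 1)·0.338 = 1 + 5.408 = 6.408.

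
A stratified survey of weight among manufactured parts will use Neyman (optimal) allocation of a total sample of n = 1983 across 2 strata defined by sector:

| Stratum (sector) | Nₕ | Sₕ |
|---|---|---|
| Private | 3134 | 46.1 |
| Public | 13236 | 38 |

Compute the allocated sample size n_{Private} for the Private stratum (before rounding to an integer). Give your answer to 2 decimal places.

442.51

Neyman allocation: nₕ = n·NₕSₕ / Σⱼ NⱼSⱼ.
Σ NⱼSⱼ = 3134·46.1 + 13236·38 = 647445.4.
n_{Private} = 1983·3134·46.1 / 647445.4 = 442.51.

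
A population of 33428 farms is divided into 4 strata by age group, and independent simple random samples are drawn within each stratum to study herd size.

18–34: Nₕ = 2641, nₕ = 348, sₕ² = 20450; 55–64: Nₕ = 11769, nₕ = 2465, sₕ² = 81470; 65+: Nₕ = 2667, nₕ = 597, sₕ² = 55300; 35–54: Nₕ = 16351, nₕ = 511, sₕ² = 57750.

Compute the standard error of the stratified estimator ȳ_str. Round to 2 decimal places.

5.50

Var(ȳ_str) = Σₕ Wₕ²(1 − fₕ)sₕ²/nₕ with Wₕ = Nₕ/N, N = 33428.
18–34: Wₕ = 0.07900562; term = 0.07900562²·(1 − 0.13176827)·20450/348 = 0.31846795.
55–64: Wₕ = 0.35207012; term = 0.35207012²·(1 − 0.20944855)·81470/2465 = 3.2386892.
65+: Wₕ = 0.07978342; term = 0.07978342²·(1 − 0.22384702)·55300/597 = 0.45763937.
35–54: Wₕ = 0.48914084; term = 0.48914084²·(1 − 0.03125191)·57750/511 = 26.194481.
Sum = 30.209278.
SE = √(30.209278) = 5.50.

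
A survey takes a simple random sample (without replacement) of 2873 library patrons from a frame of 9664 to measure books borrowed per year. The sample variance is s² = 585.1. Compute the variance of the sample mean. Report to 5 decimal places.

Under SRS without replacement, Var(ȳ) = (1 − f)·s²/n with f = n/N = 2873/9664 = 0.29728891.
Var(ȳ) = (1 − 0.29728891)·585.1/2873 = 0.70271109·0.20365472 = 0.14311043.

0.14311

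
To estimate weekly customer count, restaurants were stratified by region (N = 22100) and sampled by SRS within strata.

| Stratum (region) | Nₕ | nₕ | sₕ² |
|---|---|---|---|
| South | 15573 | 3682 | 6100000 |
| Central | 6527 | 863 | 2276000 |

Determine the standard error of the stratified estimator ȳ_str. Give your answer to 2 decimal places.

Var(ȳ_str) = Σₕ Wₕ²(1 − fₕ)sₕ²/nₕ with Wₕ = Nₕ/N, N = 22100.
South: Wₕ = 0.70466063; term = 0.70466063²·(1 − 0.23643486)·6100000/3682 = 628.1338.
Central: Wₕ = 0.29533937; term = 0.29533937²·(1 − 0.13222001)·2276000/863 = 199.62447.
Sum = 827.75827.
SE = √(827.75827) = 28.77.

28.77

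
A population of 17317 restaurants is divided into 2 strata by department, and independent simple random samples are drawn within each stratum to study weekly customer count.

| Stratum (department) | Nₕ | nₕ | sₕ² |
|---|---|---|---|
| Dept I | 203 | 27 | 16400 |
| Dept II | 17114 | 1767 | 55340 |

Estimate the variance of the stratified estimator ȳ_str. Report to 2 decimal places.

Var(ȳ_str) = Σₕ Wₕ²(1 − fₕ)sₕ²/nₕ with Wₕ = Nₕ/N, N = 17317.
Dept I: Wₕ = 0.01172258; term = 0.01172258²·(1 − 0.13300493)·16400/27 = 0.072367484.
Dept II: Wₕ = 0.98827742; term = 0.98827742²·(1 − 0.10324880)·55340/1767 = 27.430411.
Sum = 27.502778.

27.50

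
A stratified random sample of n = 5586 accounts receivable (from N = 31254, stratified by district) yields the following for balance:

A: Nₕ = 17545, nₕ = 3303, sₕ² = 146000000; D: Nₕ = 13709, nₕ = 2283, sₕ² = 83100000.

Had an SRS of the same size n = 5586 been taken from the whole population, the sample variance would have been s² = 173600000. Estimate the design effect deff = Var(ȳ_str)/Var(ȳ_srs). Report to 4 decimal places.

0.6717

Var(ȳ_str) = Σ Wₕ²(1−fₕ)sₕ²/nₕ with Wₕ = Nₕ/31254:
  A: (17545/31254)²·(1−3303/17545)·146000000/3303 = 11307.261
  D: (13709/31254)²·(1−2283/13709)·83100000/2283 = 5836.922
  → Var(ȳ_str) = 17144.183.
Var(ȳ_srs) = (1 − 5586/31254)·173600000/5586 = 25523.205.
deff = 17144.183 / 25523.205 = 0.6717.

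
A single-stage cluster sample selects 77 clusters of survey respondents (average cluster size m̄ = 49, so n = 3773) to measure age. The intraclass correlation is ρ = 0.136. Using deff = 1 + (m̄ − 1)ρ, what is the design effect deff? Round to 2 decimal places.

7.53

deff = 1 + (49 − 1)·0.136 = 1 + 6.528 = 7.528.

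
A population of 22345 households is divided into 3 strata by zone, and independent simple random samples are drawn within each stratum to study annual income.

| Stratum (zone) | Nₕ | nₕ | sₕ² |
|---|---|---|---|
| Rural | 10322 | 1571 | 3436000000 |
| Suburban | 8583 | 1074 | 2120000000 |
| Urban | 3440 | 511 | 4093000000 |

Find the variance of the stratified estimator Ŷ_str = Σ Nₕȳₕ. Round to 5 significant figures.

4.0548 × 10^14

Var(Ŷ_str) = Σₕ Nₕ²(1 − fₕ)sₕ²/nₕ.
Rural: 10322²·(1 − 1571/10322)·3436000000/1571 = 1.9755977 × 10^14.
Suburban: 8583²·(1 − 1074/8583)·2120000000/1074 = 1.2721924 × 10^14.
Urban: 3440²·(1 − 511/3440)·4093000000/511 = 8.0704669 × 10^13.
Sum = 4.0548368 × 10^14.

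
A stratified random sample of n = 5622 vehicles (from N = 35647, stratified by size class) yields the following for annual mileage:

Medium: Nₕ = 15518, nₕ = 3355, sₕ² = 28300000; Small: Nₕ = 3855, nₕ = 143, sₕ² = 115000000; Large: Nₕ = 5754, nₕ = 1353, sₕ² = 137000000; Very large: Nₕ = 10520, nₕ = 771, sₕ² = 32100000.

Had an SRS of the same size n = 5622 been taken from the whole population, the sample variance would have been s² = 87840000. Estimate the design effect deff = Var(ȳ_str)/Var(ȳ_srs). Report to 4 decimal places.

Var(ȳ_str) = Σ Wₕ²(1−fₕ)sₕ²/nₕ with Wₕ = Nₕ/35647:
  Medium: (15518/35647)²·(1−3355/15518)·28300000/3355 = 1252.923
  Small: (3855/35647)²·(1−143/3855)·115000000/143 = 9056.2454
  Large: (5754/35647)²·(1−1353/5754)·137000000/1353 = 2017.8925
  Very large: (10520/35647)²·(1−771/10520)·32100000/771 = 3360.3189
  → Var(ȳ_str) = 15687.38.
Var(ȳ_srs) = (1 − 5622/35647)·87840000/5622 = 13160.17.
deff = 15687.38 / 13160.17 = 1.1920.

1.1920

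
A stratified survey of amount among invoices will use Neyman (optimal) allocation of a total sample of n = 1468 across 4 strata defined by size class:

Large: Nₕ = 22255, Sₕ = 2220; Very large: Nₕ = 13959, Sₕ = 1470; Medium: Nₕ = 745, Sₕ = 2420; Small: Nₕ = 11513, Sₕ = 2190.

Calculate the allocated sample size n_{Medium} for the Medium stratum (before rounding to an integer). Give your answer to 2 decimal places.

27.30

Neyman allocation: nₕ = n·NₕSₕ / Σⱼ NⱼSⱼ.
Σ NⱼSⱼ = 22255·2220 + 13959·1470 + 745·2420 + 11513·2190 = 9.69422 × 10^7.
n_{Medium} = 1468·745·2420 / (9.69422 × 10^7) = 27.30.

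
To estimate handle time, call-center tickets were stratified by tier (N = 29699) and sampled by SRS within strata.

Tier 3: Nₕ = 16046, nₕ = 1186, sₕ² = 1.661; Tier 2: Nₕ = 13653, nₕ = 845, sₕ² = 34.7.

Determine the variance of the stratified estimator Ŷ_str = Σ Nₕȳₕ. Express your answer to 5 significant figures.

7.5149 × 10^6

Var(Ŷ_str) = Σₕ Nₕ²(1 − fₕ)sₕ²/nₕ.
Tier 3: 16046²·(1 − 1186/16046)·1.661/1186 = 333941.61.
Tier 2: 13653²·(1 − 845/13653)·34.7/845 = 7.1809545 × 10^6.
Sum = 7.5148961 × 10^6.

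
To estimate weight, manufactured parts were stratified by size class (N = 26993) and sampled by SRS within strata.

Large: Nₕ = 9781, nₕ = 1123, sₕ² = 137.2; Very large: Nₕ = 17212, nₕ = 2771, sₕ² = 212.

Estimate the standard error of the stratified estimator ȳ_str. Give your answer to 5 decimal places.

0.20075

Var(ȳ_str) = Σₕ Wₕ²(1 − fₕ)sₕ²/nₕ with Wₕ = Nₕ/N, N = 26993.
Large: Wₕ = 0.36235320; term = 0.36235320²·(1 − 0.11481444)·137.2/1123 = 0.014199495.
Very large: Wₕ = 0.63764680; term = 0.63764680²·(1 − 0.16099233)·212/2771 = 0.026099106.
Sum = 0.040298601.
SE = √(0.040298601) = 0.20075.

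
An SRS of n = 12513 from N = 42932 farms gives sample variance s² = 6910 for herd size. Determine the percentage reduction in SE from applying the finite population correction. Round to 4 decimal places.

15.8252

f = n/N = 12513/42932 = 0.29146091.
SE_no-fpc = √(s²/n) = 0.74311889; SE_fpc = √((1−f)s²/n) = 0.62551857.
Ratio = √(1−f) = 0.84174764. Reduction = 100·(1 − 0.84174764) = 15.8252%.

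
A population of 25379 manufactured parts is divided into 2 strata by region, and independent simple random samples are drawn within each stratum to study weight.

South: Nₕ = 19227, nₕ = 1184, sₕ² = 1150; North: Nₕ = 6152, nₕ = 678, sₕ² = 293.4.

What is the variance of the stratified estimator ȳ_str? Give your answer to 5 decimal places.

0.54577

Var(ȳ_str) = Σₕ Wₕ²(1 − fₕ)sₕ²/nₕ with Wₕ = Nₕ/N, N = 25379.
South: Wₕ = 0.75759486; term = 0.75759486²·(1 − 0.06158007)·1150/1184 = 0.52313937.
North: Wₕ = 0.24240514; term = 0.24240514²·(1 − 0.11020806)·293.4/678 = 0.022625726.
Sum = 0.5457651.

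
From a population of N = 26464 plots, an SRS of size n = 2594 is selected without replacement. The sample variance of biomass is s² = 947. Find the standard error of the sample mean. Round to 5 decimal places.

Under SRS without replacement, Var(ȳ) = (1 − f)·s²/n with f = n/N = 2594/26464 = 0.09801995.
Var(ȳ) = (1 − 0.09801995)·947/2594 = 0.90198005·0.36507325 = 0.32928878.
SE(ȳ) = √(0.32928878) = 0.57384.

0.57384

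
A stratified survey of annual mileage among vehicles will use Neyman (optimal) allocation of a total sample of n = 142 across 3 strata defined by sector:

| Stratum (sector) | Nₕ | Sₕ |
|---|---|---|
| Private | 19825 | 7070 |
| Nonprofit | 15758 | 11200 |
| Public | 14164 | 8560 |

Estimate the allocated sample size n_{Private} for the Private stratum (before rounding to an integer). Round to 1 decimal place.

45.5

Neyman allocation: nₕ = n·NₕSₕ / Σⱼ NⱼSⱼ.
Σ NⱼSⱼ = 19825·7070 + 15758·11200 + 14164·8560 = 4.3789619 × 10^8.
n_{Private} = 142·19825·7070 / (4.3789619 × 10^8) = 45.5.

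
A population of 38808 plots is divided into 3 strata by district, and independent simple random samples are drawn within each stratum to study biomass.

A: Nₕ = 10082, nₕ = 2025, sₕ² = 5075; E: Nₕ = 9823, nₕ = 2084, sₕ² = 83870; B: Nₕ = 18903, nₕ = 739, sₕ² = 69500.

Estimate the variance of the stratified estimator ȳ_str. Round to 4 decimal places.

23.6073

Var(ȳ_str) = Σₕ Wₕ²(1 − fₕ)sₕ²/nₕ with Wₕ = Nₕ/N, N = 38808.
A: Wₕ = 0.25979180; term = 0.25979180²·(1 − 0.20085301)·5075/2025 = 0.13517256.
E: Wₕ = 0.25311791; term = 0.25311791²·(1 − 0.21215515)·83870/2084 = 2.0313998.
B: Wₕ = 0.48709029; term = 0.48709029²·(1 − 0.03909432)·69500/739 = 21.440755.
Sum = 23.607327.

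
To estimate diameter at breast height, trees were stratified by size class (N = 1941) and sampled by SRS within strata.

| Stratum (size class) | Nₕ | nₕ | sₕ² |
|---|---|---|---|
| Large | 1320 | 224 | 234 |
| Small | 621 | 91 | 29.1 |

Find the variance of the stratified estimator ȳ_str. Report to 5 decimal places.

Var(ȳ_str) = Σₕ Wₕ²(1 − fₕ)sₕ²/nₕ with Wₕ = Nₕ/N, N = 1941.
Large: Wₕ = 0.68006182; term = 0.68006182²·(1 − 0.16969697)·234/224 = 0.40114488.
Small: Wₕ = 0.31993818; term = 0.31993818²·(1 − 0.14653784)·29.1/91 = 0.027936243.
Sum = 0.42908112.

0.42908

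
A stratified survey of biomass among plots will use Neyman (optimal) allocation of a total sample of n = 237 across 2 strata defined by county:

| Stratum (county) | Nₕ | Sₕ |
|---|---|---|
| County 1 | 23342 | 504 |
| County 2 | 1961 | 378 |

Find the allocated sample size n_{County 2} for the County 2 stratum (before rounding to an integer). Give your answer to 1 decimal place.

14.0

Neyman allocation: nₕ = n·NₕSₕ / Σⱼ NⱼSⱼ.
Σ NⱼSⱼ = 23342·504 + 1961·378 = 1.2505626 × 10^7.
n_{County 2} = 237·1961·378 / (1.2505626 × 10^7) = 14.0.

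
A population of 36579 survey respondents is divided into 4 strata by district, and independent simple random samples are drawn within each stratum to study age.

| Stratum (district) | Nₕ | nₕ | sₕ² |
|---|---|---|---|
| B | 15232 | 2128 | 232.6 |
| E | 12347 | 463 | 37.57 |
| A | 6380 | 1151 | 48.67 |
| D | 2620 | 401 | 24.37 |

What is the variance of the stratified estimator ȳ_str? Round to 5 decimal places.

0.02652

Var(ȳ_str) = Σₕ Wₕ²(1 − fₕ)sₕ²/nₕ with Wₕ = Nₕ/N, N = 36579.
B: Wₕ = 0.41641379; term = 0.41641379²·(1 − 0.13970588)·232.6/2128 = 0.016305542.
E: Wₕ = 0.33754340; term = 0.33754340²·(1 − 0.03749899)·37.57/463 = 0.0088985785.
A: Wₕ = 0.17441702; term = 0.17441702²·(1 − 0.18040752)·48.67/1151 = 0.0010542939.
D: Wₕ = 0.07162580; term = 0.07162580²·(1 − 0.15305344)·24.37/401 = 2.6406211 × 10^-4.
Sum = 0.026522477.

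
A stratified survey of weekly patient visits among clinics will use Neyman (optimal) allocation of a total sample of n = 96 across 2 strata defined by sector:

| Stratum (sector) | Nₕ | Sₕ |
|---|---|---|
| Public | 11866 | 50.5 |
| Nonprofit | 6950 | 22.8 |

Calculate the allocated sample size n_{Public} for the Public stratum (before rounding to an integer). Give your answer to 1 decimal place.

Neyman allocation: nₕ = n·NₕSₕ / Σⱼ NⱼSⱼ.
Σ NⱼSⱼ = 11866·50.5 + 6950·22.8 = 757693.
n_{Public} = 96·11866·50.5 / 757693 = 75.9.

75.9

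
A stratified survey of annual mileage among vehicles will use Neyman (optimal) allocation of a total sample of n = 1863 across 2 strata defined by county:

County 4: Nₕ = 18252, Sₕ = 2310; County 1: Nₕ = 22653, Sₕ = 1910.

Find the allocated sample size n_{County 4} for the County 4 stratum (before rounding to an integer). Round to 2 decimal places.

919.45

Neyman allocation: nₕ = n·NₕSₕ / Σⱼ NⱼSⱼ.
Σ NⱼSⱼ = 18252·2310 + 22653·1910 = 8.542935 × 10^7.
n_{County 4} = 1863·18252·2310 / (8.542935 × 10^7) = 919.45.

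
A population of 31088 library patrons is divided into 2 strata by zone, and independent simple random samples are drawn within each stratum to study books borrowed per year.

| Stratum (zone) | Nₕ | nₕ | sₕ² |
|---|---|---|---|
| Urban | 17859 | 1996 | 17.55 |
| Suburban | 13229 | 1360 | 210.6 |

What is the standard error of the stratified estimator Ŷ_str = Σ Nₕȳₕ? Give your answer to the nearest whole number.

Var(Ŷ_str) = Σₕ Nₕ²(1 − fₕ)sₕ²/nₕ.
Urban: 17859²·(1 − 1996/17859)·17.55/1996 = 2.4909158 × 10^6.
Suburban: 13229²·(1 − 1360/13229)·210.6/1360 = 2.4314235 × 10^7.
Sum = 2.6805151 × 10^7.
SE = √(2.6805151 × 10^7) = 5177.

5177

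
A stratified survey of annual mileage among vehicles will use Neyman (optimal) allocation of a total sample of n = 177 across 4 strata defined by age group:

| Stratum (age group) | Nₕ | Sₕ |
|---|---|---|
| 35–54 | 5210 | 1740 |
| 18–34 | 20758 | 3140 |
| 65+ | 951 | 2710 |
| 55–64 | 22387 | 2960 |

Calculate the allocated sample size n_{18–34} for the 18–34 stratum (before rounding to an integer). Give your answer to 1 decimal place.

80.6

Neyman allocation: nₕ = n·NₕSₕ / Σⱼ NⱼSⱼ.
Σ NⱼSⱼ = 5210·1740 + 20758·3140 + 951·2710 + 22387·2960 = 1.4308825 × 10^8.
n_{18–34} = 177·20758·3140 / (1.4308825 × 10^8) = 80.6.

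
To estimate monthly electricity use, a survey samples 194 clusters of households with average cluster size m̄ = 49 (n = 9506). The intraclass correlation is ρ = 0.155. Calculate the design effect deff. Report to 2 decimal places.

deff = 1 + (49 − 1)·0.155 = 1 + 7.44 = 8.44.

8.44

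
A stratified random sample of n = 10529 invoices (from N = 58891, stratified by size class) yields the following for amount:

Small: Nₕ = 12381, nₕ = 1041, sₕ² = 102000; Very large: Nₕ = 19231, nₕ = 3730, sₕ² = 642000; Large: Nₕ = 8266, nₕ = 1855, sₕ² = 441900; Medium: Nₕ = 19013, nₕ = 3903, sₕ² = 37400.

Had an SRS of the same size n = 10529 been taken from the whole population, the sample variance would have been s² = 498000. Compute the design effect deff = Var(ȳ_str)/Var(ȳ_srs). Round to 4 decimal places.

0.5972

Var(ȳ_str) = Σ Wₕ²(1−fₕ)sₕ²/nₕ with Wₕ = Nₕ/58891:
  Small: (12381/58891)²·(1−1041/12381)·102000/1041 = 3.9666179
  Very large: (19231/58891)²·(1−3730/19231)·642000/3730 = 14.794147
  Large: (8266/58891)²·(1−1855/8266)·441900/1855 = 3.640017
  Medium: (19013/58891)²·(1−3903/19013)·37400/3903 = 0.793762
  → Var(ȳ_str) = 23.194544.
Var(ȳ_srs) = (1 − 10529/58891)·498000/10529 = 38.841638.
deff = 23.194544 / 38.841638 = 0.5972.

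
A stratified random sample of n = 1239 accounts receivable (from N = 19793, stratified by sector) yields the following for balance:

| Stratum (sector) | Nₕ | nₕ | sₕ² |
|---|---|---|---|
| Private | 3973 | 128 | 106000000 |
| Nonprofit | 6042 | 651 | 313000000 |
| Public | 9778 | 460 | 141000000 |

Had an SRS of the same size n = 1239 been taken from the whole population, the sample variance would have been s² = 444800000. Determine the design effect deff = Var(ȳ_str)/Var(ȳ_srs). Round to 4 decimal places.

Var(ȳ_str) = Σ Wₕ²(1−fₕ)sₕ²/nₕ with Wₕ = Nₕ/19793:
  Private: (3973/19793)²·(1−128/3973)·106000000/128 = 32291.451
  Nonprofit: (6042/19793)²·(1−651/6042)·313000000/651 = 39975.155
  Public: (9778/19793)²·(1−460/9778)·141000000/460 = 71287.071
  → Var(ȳ_str) = 143553.68.
Var(ȳ_srs) = (1 − 1239/19793)·444800000/1239 = 336526.6.
deff = 143553.68 / 336526.6 = 0.4266.

0.4266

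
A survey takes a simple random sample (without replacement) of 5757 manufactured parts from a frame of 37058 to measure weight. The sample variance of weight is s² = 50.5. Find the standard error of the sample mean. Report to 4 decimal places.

Under SRS without replacement, Var(ȳ) = (1 − f)·s²/n with f = n/N = 5757/37058 = 0.15535107.
Var(ȳ) = (1 − 0.15535107)·50.5/5757 = 0.84464893·0.0087719298 = 0.0074092011.
SE(ȳ) = √(0.0074092011) = 0.0861.

0.0861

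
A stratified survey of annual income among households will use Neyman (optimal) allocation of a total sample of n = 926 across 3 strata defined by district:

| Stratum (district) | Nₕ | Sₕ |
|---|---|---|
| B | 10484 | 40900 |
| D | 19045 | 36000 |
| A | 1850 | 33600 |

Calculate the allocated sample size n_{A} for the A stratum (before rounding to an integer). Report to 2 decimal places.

Neyman allocation: nₕ = n·NₕSₕ / Σⱼ NⱼSⱼ.
Σ NⱼSⱼ = 10484·40900 + 19045·36000 + 1850·33600 = 1.1765756 × 10^9.
n_{A} = 926·1850·33600 / (1.1765756 × 10^9) = 48.92.

48.92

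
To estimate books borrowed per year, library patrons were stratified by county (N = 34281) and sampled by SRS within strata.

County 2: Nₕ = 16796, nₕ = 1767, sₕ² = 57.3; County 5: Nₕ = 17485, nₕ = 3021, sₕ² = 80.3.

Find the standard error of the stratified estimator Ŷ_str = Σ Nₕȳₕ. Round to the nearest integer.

3861

Var(Ŷ_str) = Σₕ Nₕ²(1 − fₕ)sₕ²/nₕ.
County 2: 16796²·(1 − 1767/16796)·57.3/1767 = 8.1856661 × 10^6.
County 5: 17485²·(1 − 3021/17485)·80.3/3021 = 6.7223152 × 10^6.
Sum = 1.4907981 × 10^7.
SE = √(1.4907981 × 10^7) = 3861.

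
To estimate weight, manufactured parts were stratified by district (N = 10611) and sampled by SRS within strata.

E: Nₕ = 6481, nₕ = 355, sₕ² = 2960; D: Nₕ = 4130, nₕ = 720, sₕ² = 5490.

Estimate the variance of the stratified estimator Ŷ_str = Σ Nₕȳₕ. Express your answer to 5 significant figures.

Var(Ŷ_str) = Σₕ Nₕ²(1 − fₕ)sₕ²/nₕ.
E: 6481²·(1 − 355/6481)·2960/355 = 3.3104145 × 10^8.
D: 4130²·(1 − 720/4130)·5490/720 = 1.0738516 × 10^8.
Sum = 4.3842661 × 10^8.

4.3843 × 10^8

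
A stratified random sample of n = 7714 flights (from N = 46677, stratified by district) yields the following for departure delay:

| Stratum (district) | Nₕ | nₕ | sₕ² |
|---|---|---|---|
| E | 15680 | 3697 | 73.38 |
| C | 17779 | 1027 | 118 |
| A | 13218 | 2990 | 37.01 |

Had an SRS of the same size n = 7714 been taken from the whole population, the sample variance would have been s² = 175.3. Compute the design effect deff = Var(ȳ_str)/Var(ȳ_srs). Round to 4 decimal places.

Var(ȳ_str) = Σ Wₕ²(1−fₕ)sₕ²/nₕ with Wₕ = Nₕ/46677:
  E: (15680/46677)²·(1−3697/15680)·73.38/3697 = 0.001711725
  C: (17779/46677)²·(1−1027/17779)·118/1027 = 0.01570651
  A: (13218/46677)²·(1−2990/13218)·37.01/2990 = 7.6806592 × 10^-4
  → Var(ȳ_str) = 0.018186301.
Var(ȳ_srs) = (1 − 7714/46677)·175.3/7714 = 0.018969319.
deff = 0.018186301 / 0.018969319 = 0.9587.

0.9587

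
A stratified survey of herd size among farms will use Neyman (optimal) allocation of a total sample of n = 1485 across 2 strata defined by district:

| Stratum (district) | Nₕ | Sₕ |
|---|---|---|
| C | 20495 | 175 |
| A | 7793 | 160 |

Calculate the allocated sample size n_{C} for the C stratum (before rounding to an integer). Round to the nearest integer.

Neyman allocation: nₕ = n·NₕSₕ / Σⱼ NⱼSⱼ.
Σ NⱼSⱼ = 20495·175 + 7793·160 = 4.833505 × 10^6.
n_{C} = 1485·20495·175 / (4.833505 × 10^6) = 1102.

1102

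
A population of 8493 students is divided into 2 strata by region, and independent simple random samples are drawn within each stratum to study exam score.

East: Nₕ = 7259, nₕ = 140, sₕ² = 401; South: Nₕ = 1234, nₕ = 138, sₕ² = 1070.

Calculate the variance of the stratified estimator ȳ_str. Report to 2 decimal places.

2.20

Var(ȳ_str) = Σₕ Wₕ²(1 − fₕ)sₕ²/nₕ with Wₕ = Nₕ/N, N = 8493.
East: Wₕ = 0.85470387; term = 0.85470387²·(1 − 0.01928640)·401/140 = 2.0520592.
South: Wₕ = 0.14529613; term = 0.14529613²·(1 − 0.11183144)·1070/138 = 0.14538117.
Sum = 2.1974404.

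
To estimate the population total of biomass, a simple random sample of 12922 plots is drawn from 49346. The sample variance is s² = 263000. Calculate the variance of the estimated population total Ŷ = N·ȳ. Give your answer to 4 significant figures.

3.658 × 10^10

Var(Ŷ) = N²·Var(ȳ) = N²·(1 − n/N)·s²/n.
f = 12922/49346 = 0.26186520; Var(ȳ) = 0.73813480·263000/12922 = 15.023174.
Var(Ŷ) = 49346² · 15.023174 = 3.6581845 × 10^10.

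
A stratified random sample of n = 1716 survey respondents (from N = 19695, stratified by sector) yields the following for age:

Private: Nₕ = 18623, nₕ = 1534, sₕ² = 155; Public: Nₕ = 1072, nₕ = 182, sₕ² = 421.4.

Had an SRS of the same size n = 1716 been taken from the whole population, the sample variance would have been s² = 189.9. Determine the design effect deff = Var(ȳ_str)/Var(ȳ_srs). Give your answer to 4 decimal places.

0.8770

Var(ȳ_str) = Σ Wₕ²(1−fₕ)sₕ²/nₕ with Wₕ = Nₕ/19695:
  Private: (18623/19695)²·(1−1534/18623)·155/1534 = 0.08290117
  Public: (1072/19695)²·(1−182/1072)·421.4/182 = 0.0056950293
  → Var(ȳ_str) = 0.088596199.
Var(ȳ_srs) = (1 − 1716/19695)·189.9/1716 = 0.10102229.
deff = 0.088596199 / 0.10102229 = 0.8770.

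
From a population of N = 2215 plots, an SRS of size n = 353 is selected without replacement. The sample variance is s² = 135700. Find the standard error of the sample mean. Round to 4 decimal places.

Under SRS without replacement, Var(ȳ) = (1 − f)·s²/n with f = n/N = 353/2215 = 0.15936795.
Var(ȳ) = (1 − 0.15936795)·135700/353 = 0.84063205·384.41926 = 323.15516.
SE(ȳ) = √(323.15516) = 17.9765.

17.9765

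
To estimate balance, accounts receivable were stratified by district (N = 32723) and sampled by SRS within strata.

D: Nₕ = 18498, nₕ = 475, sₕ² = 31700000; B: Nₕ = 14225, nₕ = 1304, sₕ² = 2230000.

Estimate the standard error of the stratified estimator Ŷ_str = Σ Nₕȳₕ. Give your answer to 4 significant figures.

4.750 × 10^6

Var(Ŷ_str) = Σₕ Nₕ²(1 − fₕ)sₕ²/nₕ.
D: 18498²·(1 − 475/18498)·31700000/475 = 2.2249359 × 10^13.
B: 14225²·(1 − 1304/14225)·2230000/1304 = 3.1432265 × 10^11.
Sum = 2.2563682 × 10^13.
SE = √(2.2563682 × 10^13) = 4.750 × 10^6.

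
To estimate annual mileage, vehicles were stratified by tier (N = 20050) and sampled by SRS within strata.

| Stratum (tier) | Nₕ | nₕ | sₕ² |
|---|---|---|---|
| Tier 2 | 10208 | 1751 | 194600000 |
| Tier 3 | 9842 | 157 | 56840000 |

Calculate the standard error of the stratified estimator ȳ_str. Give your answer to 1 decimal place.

Var(ȳ_str) = Σₕ Wₕ²(1 − fₕ)sₕ²/nₕ with Wₕ = Nₕ/N, N = 20050.
Tier 2: Wₕ = 0.50912718; term = 0.50912718²·(1 − 0.17153213)·194600000/1751 = 23866.291.
Tier 3: Wₕ = 0.49087282; term = 0.49087282²·(1 − 0.01595204)·56840000/157 = 85843.744.
Sum = 109710.04.
SE = √(109710.04) = 331.2.

331.2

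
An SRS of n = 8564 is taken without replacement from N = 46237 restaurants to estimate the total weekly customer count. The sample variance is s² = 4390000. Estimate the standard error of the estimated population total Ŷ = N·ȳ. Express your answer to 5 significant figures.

Var(Ŷ) = N²·Var(ȳ) = N²·(1 − n/N)·s²/n.
f = 8564/46237 = 0.18521963; Var(ȳ) = 0.81478037·4390000/8564 = 417.66532.
Var(Ŷ) = 46237² · 417.66532 = 8.9291005 × 10^11.
SE(Ŷ) = √(8.9291005 × 10^11) = 944940.

944940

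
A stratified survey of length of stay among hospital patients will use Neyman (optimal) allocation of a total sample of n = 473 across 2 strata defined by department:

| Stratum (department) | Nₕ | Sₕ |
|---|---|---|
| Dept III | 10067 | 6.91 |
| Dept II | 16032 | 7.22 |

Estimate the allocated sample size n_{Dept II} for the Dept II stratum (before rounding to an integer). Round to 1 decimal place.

Neyman allocation: nₕ = n·NₕSₕ / Σⱼ NⱼSⱼ.
Σ NⱼSⱼ = 10067·6.91 + 16032·7.22 = 185314.01.
n_{Dept II} = 473·16032·7.22 / 185314.01 = 295.4.

295.4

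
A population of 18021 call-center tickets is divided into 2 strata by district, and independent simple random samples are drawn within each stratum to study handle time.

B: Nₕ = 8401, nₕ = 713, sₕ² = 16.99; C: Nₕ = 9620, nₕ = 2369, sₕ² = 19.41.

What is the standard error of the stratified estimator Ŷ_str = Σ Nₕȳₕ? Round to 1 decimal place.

Var(Ŷ_str) = Σₕ Nₕ²(1 − fₕ)sₕ²/nₕ.
B: 8401²·(1 − 713/8401)·16.99/713 = 1.539034 × 10^6.
C: 9620²·(1 − 2369/9620)·19.41/2369 = 571522.66.
Sum = 2.1105567 × 10^6.
SE = √(2.1105567 × 10^6) = 1452.8.

1452.8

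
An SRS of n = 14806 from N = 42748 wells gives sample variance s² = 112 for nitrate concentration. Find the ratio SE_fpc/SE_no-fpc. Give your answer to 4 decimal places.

f = n/N = 14806/42748 = 0.34635539.
SE_no-fpc = √(s²/n) = 0.086974139; SE_fpc = √((1−f)s²/n) = 0.070317105.
Ratio = √(1−f) = 0.80848291.

0.8085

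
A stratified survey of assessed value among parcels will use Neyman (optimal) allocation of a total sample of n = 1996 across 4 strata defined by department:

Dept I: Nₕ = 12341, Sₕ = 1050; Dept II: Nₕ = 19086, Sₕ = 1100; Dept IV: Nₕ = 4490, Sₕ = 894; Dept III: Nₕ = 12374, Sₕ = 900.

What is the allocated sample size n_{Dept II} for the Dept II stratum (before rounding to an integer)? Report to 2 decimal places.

853.41

Neyman allocation: nₕ = n·NₕSₕ / Σⱼ NⱼSⱼ.
Σ NⱼSⱼ = 12341·1050 + 19086·1100 + 4490·894 + 12374·900 = 4.910331 × 10^7.
n_{Dept II} = 1996·19086·1100 / (4.910331 × 10^7) = 853.41.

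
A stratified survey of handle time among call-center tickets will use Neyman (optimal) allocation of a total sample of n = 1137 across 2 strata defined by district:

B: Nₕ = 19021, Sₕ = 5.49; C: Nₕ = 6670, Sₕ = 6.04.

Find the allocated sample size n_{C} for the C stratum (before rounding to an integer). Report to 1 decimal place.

Neyman allocation: nₕ = n·NₕSₕ / Σⱼ NⱼSⱼ.
Σ NⱼSⱼ = 19021·5.49 + 6670·6.04 = 144712.09.
n_{C} = 1137·6670·6.04 / 144712.09 = 316.5.

316.5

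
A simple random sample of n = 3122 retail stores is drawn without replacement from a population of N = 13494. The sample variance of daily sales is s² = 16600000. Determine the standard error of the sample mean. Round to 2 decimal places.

63.93

Under SRS without replacement, Var(ȳ) = (1 − f)·s²/n with f = n/N = 3122/13494 = 0.23136209.
Var(ȳ) = (1 − 0.23136209)·16600000/3122 = 0.76863791·5317.1044 = 4086.928.
SE(ȳ) = √(4086.928) = 63.93.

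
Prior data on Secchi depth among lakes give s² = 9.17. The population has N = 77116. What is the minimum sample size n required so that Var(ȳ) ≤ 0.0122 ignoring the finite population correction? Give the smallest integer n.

752

Without fpc, n₀ = s²/D = 9.17/0.0122 = 751.6393.
Rounding up, n = 752.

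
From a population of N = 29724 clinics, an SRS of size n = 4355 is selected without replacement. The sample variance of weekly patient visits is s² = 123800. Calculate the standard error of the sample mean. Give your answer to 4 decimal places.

Under SRS without replacement, Var(ȳ) = (1 − f)·s²/n with f = n/N = 4355/29724 = 0.14651460.
Var(ȳ) = (1 − 0.14651460)·123800/4355 = 0.85348540·28.427095 = 24.262111.
SE(ȳ) = √(24.262111) = 4.9257.

4.9257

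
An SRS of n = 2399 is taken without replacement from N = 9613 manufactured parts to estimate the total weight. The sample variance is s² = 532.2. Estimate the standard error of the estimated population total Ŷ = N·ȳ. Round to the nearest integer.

Var(Ŷ) = N²·Var(ȳ) = N²·(1 − n/N)·s²/n.
f = 2399/9613 = 0.24955789; Var(ȳ) = 0.75044211·532.2/2399 = 0.1664799.
Var(Ŷ) = 9613² · 0.1664799 = 1.5384369 × 10^7.
SE(Ŷ) = √(1.5384369 × 10^7) = 3922.

3922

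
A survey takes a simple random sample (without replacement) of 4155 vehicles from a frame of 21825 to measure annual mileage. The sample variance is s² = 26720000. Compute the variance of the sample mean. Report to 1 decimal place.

5206.5

Under SRS without replacement, Var(ȳ) = (1 − f)·s²/n with f = n/N = 4155/21825 = 0.19037801.
Var(ȳ) = (1 − 0.19037801)·26720000/4155 = 0.80962199·6430.8063 = 5206.5222.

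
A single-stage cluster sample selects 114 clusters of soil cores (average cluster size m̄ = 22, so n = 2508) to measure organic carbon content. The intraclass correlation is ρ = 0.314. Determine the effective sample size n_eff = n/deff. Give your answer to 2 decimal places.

330.26

deff = 1 + (22 − 1)·0.314 = 1 + 6.594 = 7.594.
n_eff = 2508 / 7.594 = 330.26.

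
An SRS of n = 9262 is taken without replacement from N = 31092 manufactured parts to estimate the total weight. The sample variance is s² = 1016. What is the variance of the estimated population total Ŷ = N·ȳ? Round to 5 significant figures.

Var(Ŷ) = N²·Var(ȳ) = N²·(1 − n/N)·s²/n.
f = 9262/31092 = 0.29789013; Var(ȳ) = 0.70210987·1016/9262 = 0.077018314.
Var(Ŷ) = 31092² · 0.077018314 = 7.4454564 × 10^7.

7.4455 × 10^7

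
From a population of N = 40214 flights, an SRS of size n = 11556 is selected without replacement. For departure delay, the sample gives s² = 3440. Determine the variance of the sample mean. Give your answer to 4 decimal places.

Under SRS without replacement, Var(ȳ) = (1 − f)·s²/n with f = n/N = 11556/40214 = 0.28736261.
Var(ȳ) = (1 − 0.28736261)·3440/11556 = 0.71263739·0.29768086 = 0.21213851.

0.2121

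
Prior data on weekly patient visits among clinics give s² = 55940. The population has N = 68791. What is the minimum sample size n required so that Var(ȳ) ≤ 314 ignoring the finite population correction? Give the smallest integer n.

179

Without fpc, n₀ = s²/D = 55940/314 = 178.1529.
Rounding up, n = 179.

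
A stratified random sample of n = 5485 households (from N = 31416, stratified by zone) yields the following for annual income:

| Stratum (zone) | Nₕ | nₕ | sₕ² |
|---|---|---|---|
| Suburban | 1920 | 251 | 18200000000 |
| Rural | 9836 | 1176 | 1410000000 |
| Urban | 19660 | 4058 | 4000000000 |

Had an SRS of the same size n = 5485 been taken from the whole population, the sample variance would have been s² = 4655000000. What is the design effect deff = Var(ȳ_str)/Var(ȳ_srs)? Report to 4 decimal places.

Var(ȳ_str) = Σ Wₕ²(1−fₕ)sₕ²/nₕ with Wₕ = Nₕ/31416:
  Suburban: (1920/31416)²·(1−251/1920)·18200000000/251 = 235425.48
  Rural: (9836/31416)²·(1−1176/9836)·1410000000/1176 = 103477.62
  Urban: (19660/31416)²·(1−4058/19660)·4000000000/4058 = 306344.41
  → Var(ȳ_str) = 645247.51.
Var(ȳ_srs) = (1 − 5485/31416)·4655000000/5485 = 700505.31.
deff = 645247.51 / 700505.31 = 0.9211.

0.9211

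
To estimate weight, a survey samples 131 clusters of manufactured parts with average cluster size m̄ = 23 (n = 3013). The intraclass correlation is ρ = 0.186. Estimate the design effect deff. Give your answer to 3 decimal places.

deff = 1 + (23 − 1)·0.186 = 1 + 4.092 = 5.092.

5.092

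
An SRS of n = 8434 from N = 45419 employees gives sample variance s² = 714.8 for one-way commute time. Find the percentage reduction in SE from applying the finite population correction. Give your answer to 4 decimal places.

9.7611

f = n/N = 8434/45419 = 0.18569321.
SE_no-fpc = √(s²/n) = 0.2911223; SE_fpc = √((1−f)s²/n) = 0.2627057.
Ratio = √(1−f) = 0.90238949. Reduction = 100·(1 − 0.90238949) = 9.7611%.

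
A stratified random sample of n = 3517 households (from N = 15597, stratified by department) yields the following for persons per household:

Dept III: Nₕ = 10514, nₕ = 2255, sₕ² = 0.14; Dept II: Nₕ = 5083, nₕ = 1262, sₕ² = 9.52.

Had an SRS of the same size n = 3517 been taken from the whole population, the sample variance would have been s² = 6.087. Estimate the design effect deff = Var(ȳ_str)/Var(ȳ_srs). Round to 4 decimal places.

Var(ȳ_str) = Σ Wₕ²(1−fₕ)sₕ²/nₕ with Wₕ = Nₕ/15597:
  Dept III: (10514/15597)²·(1−2255/10514)·0.14/2255 = 2.2161277 × 10^-5
  Dept II: (5083/15597)²·(1−1262/5083)·9.52/1262 = 6.0227189 × 10^-4
  → Var(ȳ_str) = 6.2443317 × 10^-4.
Var(ȳ_srs) = (1 − 3517/15597)·6.087/3517 = 0.0013404691.
deff = (6.2443317 × 10^-4) / 0.0013404691 = 0.4658.

0.4658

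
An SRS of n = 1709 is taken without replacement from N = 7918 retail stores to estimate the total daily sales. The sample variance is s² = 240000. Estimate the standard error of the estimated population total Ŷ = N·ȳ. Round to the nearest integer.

83091

Var(Ŷ) = N²·Var(ȳ) = N²·(1 − n/N)·s²/n.
f = 1709/7918 = 0.21583733; Var(ȳ) = 0.78416267·240000/1709 = 110.12232.
Var(Ŷ) = 7918² · 110.12232 = 6.9040885 × 10^9.
SE(Ŷ) = √(6.9040885 × 10^9) = 83091.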